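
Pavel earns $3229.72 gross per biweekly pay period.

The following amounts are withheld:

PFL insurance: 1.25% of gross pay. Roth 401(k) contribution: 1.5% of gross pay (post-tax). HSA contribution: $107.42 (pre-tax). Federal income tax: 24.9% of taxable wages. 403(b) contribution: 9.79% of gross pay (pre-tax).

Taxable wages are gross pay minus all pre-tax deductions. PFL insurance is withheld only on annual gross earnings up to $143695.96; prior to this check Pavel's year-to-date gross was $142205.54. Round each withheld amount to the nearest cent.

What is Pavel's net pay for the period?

403(b) contribution: $3229.72 × 0.0979 = $316.19
HSA contribution: $107.42
Pre-tax total = $316.19 + $107.42 = $423.61
Taxable wages = $3229.72 − $423.61 = $2806.11
Federal income tax: $2806.11 × 0.249 = $698.72
PFL insurance: only $143695.96 − $142205.54 = $1490.42 of this check is subject → $1490.42 × 0.0125 = $18.63
Roth 401(k) contribution: $3229.72 × 0.015 = $48.45
Total deductions = $316.19 + $107.42 + $698.72 + $18.63 + $48.45 = $1189.41
Net pay = $3229.72 − $1189.41 = $2040.31

$2040.31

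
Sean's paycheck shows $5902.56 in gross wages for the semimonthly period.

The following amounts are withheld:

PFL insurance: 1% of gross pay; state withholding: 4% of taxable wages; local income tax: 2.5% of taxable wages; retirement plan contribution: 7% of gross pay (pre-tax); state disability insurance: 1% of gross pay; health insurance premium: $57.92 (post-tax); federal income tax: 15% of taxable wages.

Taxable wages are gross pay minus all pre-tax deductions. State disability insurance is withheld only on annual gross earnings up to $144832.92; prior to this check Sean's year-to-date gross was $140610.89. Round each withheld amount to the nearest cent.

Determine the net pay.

$4149.99

Retirement plan contribution: $5902.56 × 0.07 = $413.18
Taxable wages = $5902.56 − $413.18 = $5489.38
Local income tax: $5489.38 × 0.025 = $137.23
Federal income tax: $5489.38 × 0.15 = $823.41
State withholding: $5489.38 × 0.04 = $219.58
State disability insurance: only $144832.92 − $140610.89 = $4222.03 of this check is subject → $4222.03 × 0.01 = $42.22
PFL insurance: $5902.56 × 0.01 = $59.03
Health insurance premium: $57.92
Total deductions = $413.18 + $137.23 + $823.41 + $219.58 + $42.22 + $59.03 + $57.92 = $1752.57
Net pay = $5902.56 − $1752.57 = $4149.99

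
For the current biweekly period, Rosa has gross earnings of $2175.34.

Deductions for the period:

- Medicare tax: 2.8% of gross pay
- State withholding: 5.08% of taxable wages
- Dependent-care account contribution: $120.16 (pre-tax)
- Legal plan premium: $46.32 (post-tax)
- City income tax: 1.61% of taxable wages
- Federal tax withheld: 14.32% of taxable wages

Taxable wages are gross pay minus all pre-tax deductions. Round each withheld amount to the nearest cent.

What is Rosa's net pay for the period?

Dependent-care account contribution: $120.16
Taxable wages = $2175.34 − $120.16 = $2055.18
Federal tax withheld: $2055.18 × 0.1432 = $294.30
City income tax: $2055.18 × 0.0161 = $33.09
State withholding: $2055.18 × 0.0508 = $104.40
Medicare tax: $2175.34 × 0.028 = $60.91
Legal plan premium: $46.32
Total deductions = $120.16 + $294.30 + $33.09 + $104.40 + $60.91 + $46.32 = $659.18
Net pay = $2175.34 − $659.18 = $1516.16

$1516.16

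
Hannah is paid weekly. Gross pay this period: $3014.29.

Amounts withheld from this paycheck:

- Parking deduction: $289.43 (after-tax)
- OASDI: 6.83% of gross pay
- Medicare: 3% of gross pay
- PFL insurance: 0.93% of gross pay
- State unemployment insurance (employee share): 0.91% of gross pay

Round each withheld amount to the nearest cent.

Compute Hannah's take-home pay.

OASDI: $3014.29 × 0.0683 = $205.88
State unemployment insurance (employee share): $3014.29 × 0.0091 = $27.43
Medicare: $3014.29 × 0.03 = $90.43
PFL insurance: $3014.29 × 0.0093 = $28.03
Parking deduction: $289.43
Total deductions = $205.88 + $27.43 + $90.43 + $28.03 + $289.43 = $641.20
Net pay = $3014.29 − $641.20 = $2373.09

$2373.09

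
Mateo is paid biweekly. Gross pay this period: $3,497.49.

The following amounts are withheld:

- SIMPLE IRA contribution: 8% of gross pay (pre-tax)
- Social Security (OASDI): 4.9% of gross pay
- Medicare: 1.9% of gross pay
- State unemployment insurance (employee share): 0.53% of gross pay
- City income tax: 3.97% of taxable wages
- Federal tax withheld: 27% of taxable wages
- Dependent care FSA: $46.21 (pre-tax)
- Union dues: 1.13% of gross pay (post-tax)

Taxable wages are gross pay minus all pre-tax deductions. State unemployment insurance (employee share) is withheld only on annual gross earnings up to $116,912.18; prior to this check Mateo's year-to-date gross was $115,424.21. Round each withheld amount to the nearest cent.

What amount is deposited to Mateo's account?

Dependent care FSA: $46.21
SIMPLE IRA contribution: $3,497.49 × 0.08 = $279.80
Pre-tax total = $46.21 + $279.80 = $326.01
Taxable wages = $3,497.49 − $326.01 = $3,171.48
City income tax: $3,171.48 × 0.0397 = $125.91
Federal tax withheld: $3,171.48 × 0.27 = $856.30
State unemployment insurance (employee share): only $116,912.18 − $115,424.21 = $1,487.97 of this check is subject → $1,487.97 × 0.0053 = $7.89
Medicare: $3,497.49 × 0.019 = $66.45
Social Security (OASDI): $3,497.49 × 0.049 = $171.38
Union dues: $3,497.49 × 0.0113 = $39.52
Total deductions = $46.21 + $279.80 + $125.91 + $856.30 + $7.89 + $66.45 + $171.38 + $39.52 = $1,593.46
Net pay = $3,497.49 − $1,593.46 = $1,904.03

$1,904.03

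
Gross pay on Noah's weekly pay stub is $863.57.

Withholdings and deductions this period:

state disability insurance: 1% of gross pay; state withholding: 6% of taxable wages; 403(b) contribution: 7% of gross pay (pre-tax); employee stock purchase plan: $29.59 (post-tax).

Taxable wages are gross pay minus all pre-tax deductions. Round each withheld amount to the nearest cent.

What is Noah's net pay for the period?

403(b) contribution: $863.57 × 0.07 = $60.45
Taxable wages = $863.57 − $60.45 = $803.12
State withholding: $803.12 × 0.06 = $48.19
State disability insurance: $863.57 × 0.01 = $8.64
Employee stock purchase plan: $29.59
Total deductions = $60.45 + $48.19 + $8.64 + $29.59 = $146.87
Net pay = $863.57 − $146.87 = $716.70

$716.70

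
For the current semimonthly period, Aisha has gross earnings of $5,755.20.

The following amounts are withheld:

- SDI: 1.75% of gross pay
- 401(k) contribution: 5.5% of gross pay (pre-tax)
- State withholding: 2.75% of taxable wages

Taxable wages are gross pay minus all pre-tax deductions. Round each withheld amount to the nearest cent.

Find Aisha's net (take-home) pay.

401(k) contribution: $5,755.20 × 0.055 = $316.54
Taxable wages = $5,755.20 − $316.54 = $5,438.66
State withholding: $5,438.66 × 0.0275 = $149.56
SDI: $5,755.20 × 0.0175 = $100.72
Total deductions = $316.54 + $149.56 + $100.72 = $566.82
Net pay = $5,755.20 − $566.82 = $5,188.38

$5,188.38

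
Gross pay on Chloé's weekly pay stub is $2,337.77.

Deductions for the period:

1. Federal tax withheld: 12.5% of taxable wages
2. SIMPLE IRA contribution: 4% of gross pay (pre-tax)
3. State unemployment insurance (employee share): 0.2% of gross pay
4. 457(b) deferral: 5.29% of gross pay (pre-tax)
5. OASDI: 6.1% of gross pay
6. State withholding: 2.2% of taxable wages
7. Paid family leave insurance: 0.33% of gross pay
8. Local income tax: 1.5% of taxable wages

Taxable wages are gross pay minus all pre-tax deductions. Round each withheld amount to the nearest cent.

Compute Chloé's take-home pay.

SIMPLE IRA contribution: $2,337.77 × 0.04 = $93.51
457(b) deferral: $2,337.77 × 0.0529 = $123.67
Pre-tax total = $93.51 + $123.67 = $217.18
Taxable wages = $2,337.77 − $217.18 = $2,120.59
Local income tax: $2,120.59 × 0.015 = $31.81
State withholding: $2,120.59 × 0.022 = $46.65
Federal tax withheld: $2,120.59 × 0.125 = $265.07
Paid family leave insurance: $2,337.77 × 0.0033 = $7.71
State unemployment insurance (employee share): $2,337.77 × 0.002 = $4.68
OASDI: $2,337.77 × 0.061 = $142.60
Total deductions = $93.51 + $123.67 + $31.81 + $46.65 + $265.07 + $7.71 + $4.68 + $142.60 = $715.70
Net pay = $2,337.77 − $715.70 = $1,622.07

$1,622.07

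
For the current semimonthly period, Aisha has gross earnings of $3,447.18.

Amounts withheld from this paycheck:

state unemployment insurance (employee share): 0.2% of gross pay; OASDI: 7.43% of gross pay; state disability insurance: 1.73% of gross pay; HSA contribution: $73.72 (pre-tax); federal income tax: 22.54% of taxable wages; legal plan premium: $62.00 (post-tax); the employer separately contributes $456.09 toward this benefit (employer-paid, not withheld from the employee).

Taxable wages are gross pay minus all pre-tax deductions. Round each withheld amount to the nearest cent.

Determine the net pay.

HSA contribution: $73.72
Taxable wages = $3,447.18 − $73.72 = $3,373.46
Federal income tax: $3,373.46 × 0.2254 = $760.38
State disability insurance: $3,447.18 × 0.0173 = $59.64
State unemployment insurance (employee share): $3,447.18 × 0.002 = $6.89
OASDI: $3,447.18 × 0.0743 = $256.13
Legal plan premium: $62.00
(Employer's $456.09 toward legal plan premium is not withheld from the employee.)
Total deductions = $73.72 + $760.38 + $59.64 + $6.89 + $256.13 + $62.00 = $1,218.76
Net pay = $3,447.18 − $1,218.76 = $2,228.42

$2,228.42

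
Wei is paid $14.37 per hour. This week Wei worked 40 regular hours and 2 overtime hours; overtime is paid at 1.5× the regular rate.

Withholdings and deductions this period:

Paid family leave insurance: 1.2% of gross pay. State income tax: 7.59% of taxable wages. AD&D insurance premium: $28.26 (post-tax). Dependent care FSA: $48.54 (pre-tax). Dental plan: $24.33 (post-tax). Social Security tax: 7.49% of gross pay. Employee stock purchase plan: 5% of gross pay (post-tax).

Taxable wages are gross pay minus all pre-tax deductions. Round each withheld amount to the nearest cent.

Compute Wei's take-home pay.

Regular pay: 40 × $14.37 = $574.80
Overtime pay: 2 × $14.37 × 1.5 = $43.11
Gross pay = $574.80 + $43.11 = $617.91
Dependent care FSA: $48.54
Taxable wages = $617.91 − $48.54 = $569.37
State income tax: $569.37 × 0.0759 = $43.22
Social Security tax: $617.91 × 0.0749 = $46.28
Paid family leave insurance: $617.91 × 0.012 = $7.41
Dental plan: $24.33
Employee stock purchase plan: $617.91 × 0.05 = $30.90
AD&D insurance premium: $28.26
Total deductions = $48.54 + $43.22 + $46.28 + $7.41 + $24.33 + $30.90 + $28.26 = $228.94
Net pay = $617.91 − $228.94 = $388.97

$388.97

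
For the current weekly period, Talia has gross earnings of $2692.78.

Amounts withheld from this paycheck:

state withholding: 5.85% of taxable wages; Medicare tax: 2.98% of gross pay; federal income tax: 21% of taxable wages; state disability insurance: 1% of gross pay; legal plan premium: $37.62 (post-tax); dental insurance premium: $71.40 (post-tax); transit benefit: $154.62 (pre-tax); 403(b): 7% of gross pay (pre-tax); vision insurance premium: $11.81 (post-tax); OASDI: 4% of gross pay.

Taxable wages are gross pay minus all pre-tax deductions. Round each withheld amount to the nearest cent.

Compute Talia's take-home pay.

$1383.07

Transit benefit: $154.62
403(b): $2692.78 × 0.07 = $188.49
Pre-tax total = $154.62 + $188.49 = $343.11
Taxable wages = $2692.78 − $343.11 = $2349.67
Federal income tax: $2349.67 × 0.21 = $493.43
State withholding: $2349.67 × 0.0585 = $137.46
State disability insurance: $2692.78 × 0.01 = $26.93
OASDI: $2692.78 × 0.04 = $107.71
Medicare tax: $2692.78 × 0.0298 = $80.24
Vision insurance premium: $11.81
Legal plan premium: $37.62
Dental insurance premium: $71.40
Total deductions = $154.62 + $188.49 + $493.43 + $137.46 + $26.93 + $107.71 + $80.24 + $11.81 + $37.62 + $71.40 = $1309.71
Net pay = $2692.78 − $1309.71 = $1383.07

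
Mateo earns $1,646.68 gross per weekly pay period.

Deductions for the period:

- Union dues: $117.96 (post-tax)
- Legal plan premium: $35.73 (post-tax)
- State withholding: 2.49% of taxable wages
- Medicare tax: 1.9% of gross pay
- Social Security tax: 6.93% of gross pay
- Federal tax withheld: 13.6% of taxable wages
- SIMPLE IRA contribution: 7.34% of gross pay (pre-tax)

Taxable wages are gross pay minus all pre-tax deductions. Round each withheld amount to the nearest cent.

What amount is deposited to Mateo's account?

$981.22

SIMPLE IRA contribution: $1,646.68 × 0.0734 = $120.87
Taxable wages = $1,646.68 − $120.87 = $1,525.81
State withholding: $1,525.81 × 0.0249 = $37.99
Federal tax withheld: $1,525.81 × 0.136 = $207.51
Social Security tax: $1,646.68 × 0.0693 = $114.11
Medicare tax: $1,646.68 × 0.019 = $31.29
Union dues: $117.96
Legal plan premium: $35.73
Total deductions = $120.87 + $37.99 + $207.51 + $114.11 + $31.29 + $117.96 + $35.73 = $665.46
Net pay = $1,646.68 − $665.46 = $981.22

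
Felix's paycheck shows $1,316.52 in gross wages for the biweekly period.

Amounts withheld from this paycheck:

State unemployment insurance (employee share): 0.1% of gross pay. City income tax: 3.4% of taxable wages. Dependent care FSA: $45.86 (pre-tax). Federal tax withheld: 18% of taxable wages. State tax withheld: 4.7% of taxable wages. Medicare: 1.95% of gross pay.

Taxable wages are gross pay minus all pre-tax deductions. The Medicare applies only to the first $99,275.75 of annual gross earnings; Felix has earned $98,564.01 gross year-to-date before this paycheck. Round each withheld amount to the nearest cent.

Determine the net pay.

Dependent care FSA: $45.86
Taxable wages = $1,316.52 − $45.86 = $1,270.66
State tax withheld: $1,270.66 × 0.047 = $59.72
City income tax: $1,270.66 × 0.034 = $43.20
Federal tax withheld: $1,270.66 × 0.18 = $228.72
State unemployment insurance (employee share): $1,316.52 × 0.001 = $1.32
Medicare: only $99,275.75 − $98,564.01 = $711.74 of this check is subject → $711.74 × 0.0195 = $13.88
Total deductions = $45.86 + $59.72 + $43.20 + $228.72 + $1.32 + $13.88 = $392.70
Net pay = $1,316.52 − $392.70 = $923.82

$923.82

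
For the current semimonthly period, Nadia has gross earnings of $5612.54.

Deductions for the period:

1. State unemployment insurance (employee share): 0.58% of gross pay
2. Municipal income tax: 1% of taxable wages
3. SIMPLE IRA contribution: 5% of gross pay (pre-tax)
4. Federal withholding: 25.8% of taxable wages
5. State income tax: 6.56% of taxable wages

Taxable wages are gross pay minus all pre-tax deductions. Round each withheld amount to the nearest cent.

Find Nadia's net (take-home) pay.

SIMPLE IRA contribution: $5612.54 × 0.05 = $280.63
Taxable wages = $5612.54 − $280.63 = $5331.91
State income tax: $5331.91 × 0.0656 = $349.77
Municipal income tax: $5331.91 × 0.01 = $53.32
Federal withholding: $5331.91 × 0.258 = $1375.63
State unemployment insurance (employee share): $5612.54 × 0.0058 = $32.55
Total deductions = $280.63 + $349.77 + $53.32 + $1375.63 + $32.55 = $2091.90
Net pay = $5612.54 − $2091.90 = $3520.64

$3520.64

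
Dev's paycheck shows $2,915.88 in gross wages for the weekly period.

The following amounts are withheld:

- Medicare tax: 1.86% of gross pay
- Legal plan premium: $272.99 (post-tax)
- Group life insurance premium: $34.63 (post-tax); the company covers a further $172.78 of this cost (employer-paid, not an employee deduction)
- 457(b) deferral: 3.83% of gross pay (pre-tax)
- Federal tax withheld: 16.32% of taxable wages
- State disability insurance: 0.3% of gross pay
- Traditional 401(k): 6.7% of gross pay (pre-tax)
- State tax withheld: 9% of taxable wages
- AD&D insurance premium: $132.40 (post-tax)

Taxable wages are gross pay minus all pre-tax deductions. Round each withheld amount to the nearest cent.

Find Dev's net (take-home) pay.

457(b) deferral: $2,915.88 × 0.0383 = $111.68
Traditional 401(k): $2,915.88 × 0.067 = $195.36
Pre-tax total = $111.68 + $195.36 = $307.04
Taxable wages = $2,915.88 − $307.04 = $2,608.84
State tax withheld: $2,608.84 × 0.09 = $234.80
Federal tax withheld: $2,608.84 × 0.1632 = $425.76
Medicare tax: $2,915.88 × 0.0186 = $54.24
State disability insurance: $2,915.88 × 0.003 = $8.75
Group life insurance premium: $34.63
Legal plan premium: $272.99
AD&D insurance premium: $132.40
(Employer's $172.78 toward group life insurance premium is not withheld from the employee.)
Total deductions = $111.68 + $195.36 + $234.80 + $425.76 + $54.24 + $8.75 + $34.63 + $272.99 + $132.40 = $1,470.61
Net pay = $2,915.88 − $1,470.61 = $1,445.27

$1,445.27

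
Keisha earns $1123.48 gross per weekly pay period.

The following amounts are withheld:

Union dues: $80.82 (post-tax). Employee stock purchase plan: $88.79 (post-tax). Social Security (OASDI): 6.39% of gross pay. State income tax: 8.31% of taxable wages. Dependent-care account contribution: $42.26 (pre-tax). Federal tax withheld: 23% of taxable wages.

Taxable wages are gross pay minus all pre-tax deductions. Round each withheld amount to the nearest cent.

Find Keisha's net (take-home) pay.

$501.29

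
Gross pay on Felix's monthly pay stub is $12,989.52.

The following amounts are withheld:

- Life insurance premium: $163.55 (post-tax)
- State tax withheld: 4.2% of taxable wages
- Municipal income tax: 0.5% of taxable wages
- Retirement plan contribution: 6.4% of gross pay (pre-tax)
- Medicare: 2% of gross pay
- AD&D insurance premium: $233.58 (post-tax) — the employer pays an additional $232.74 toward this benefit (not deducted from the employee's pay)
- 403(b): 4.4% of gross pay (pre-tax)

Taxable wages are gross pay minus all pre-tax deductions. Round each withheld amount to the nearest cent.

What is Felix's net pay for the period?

403(b): $12,989.52 × 0.044 = $571.54
Retirement plan contribution: $12,989.52 × 0.064 = $831.33
Pre-tax total = $571.54 + $831.33 = $1,402.87
Taxable wages = $12,989.52 − $1,402.87 = $11,586.65
State tax withheld: $11,586.65 × 0.042 = $486.64
Municipal income tax: $11,586.65 × 0.005 = $57.93
Medicare: $12,989.52 × 0.02 = $259.79
AD&D insurance premium: $233.58
Life insurance premium: $163.55
(Employer's $232.74 toward AD&D insurance premium is not withheld from the employee.)
Total deductions = $571.54 + $831.33 + $486.64 + $57.93 + $259.79 + $233.58 + $163.55 = $2,604.36
Net pay = $12,989.52 − $2,604.36 = $10,385.16

$10,385.16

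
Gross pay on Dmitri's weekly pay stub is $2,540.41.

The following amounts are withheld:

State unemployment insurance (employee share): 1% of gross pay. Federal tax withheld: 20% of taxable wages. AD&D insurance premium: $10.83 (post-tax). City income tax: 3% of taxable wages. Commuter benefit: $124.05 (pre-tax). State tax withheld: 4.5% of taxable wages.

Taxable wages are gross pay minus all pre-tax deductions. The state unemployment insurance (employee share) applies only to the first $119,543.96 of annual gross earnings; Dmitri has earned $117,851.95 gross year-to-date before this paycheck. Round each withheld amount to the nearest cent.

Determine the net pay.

Commuter benefit: $124.05
Taxable wages = $2,540.41 − $124.05 = $2,416.36
State tax withheld: $2,416.36 × 0.045 = $108.74
City income tax: $2,416.36 × 0.03 = $72.49
Federal tax withheld: $2,416.36 × 0.2 = $483.27
State unemployment insurance (employee share): only $119,543.96 − $117,851.95 = $1,692.01 of this check is subject → $1,692.01 × 0.01 = $16.92
AD&D insurance premium: $10.83
Total deductions = $124.05 + $108.74 + $72.49 + $483.27 + $16.92 + $10.83 = $816.30
Net pay = $2,540.41 − $816.30 = $1,724.11

$1,724.11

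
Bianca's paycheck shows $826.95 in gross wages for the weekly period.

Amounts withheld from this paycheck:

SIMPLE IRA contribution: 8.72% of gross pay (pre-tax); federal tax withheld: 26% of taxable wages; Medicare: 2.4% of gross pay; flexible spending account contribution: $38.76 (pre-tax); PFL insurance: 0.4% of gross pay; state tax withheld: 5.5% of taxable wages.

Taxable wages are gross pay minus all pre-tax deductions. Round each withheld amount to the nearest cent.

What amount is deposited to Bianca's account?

Flexible spending account contribution: $38.76
SIMPLE IRA contribution: $826.95 × 0.0872 = $72.11
Pre-tax total = $38.76 + $72.11 = $110.87
Taxable wages = $826.95 − $110.87 = $716.08
Federal tax withheld: $716.08 × 0.26 = $186.18
State tax withheld: $716.08 × 0.055 = $39.38
PFL insurance: $826.95 × 0.004 = $3.31
Medicare: $826.95 × 0.024 = $19.85
Total deductions = $38.76 + $72.11 + $186.18 + $39.38 + $3.31 + $19.85 = $359.59
Net pay = $826.95 − $359.59 = $467.36

$467.36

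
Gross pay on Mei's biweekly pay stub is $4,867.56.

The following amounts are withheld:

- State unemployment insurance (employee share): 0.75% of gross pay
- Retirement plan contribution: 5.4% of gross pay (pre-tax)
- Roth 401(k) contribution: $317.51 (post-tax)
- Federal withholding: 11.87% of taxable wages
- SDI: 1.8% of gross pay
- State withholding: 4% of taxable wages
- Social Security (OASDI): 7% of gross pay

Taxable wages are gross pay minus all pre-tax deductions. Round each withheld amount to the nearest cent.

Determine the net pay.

$3,091.57

Retirement plan contribution: $4,867.56 × 0.054 = $262.85
Taxable wages = $4,867.56 − $262.85 = $4,604.71
State withholding: $4,604.71 × 0.04 = $184.19
Federal withholding: $4,604.71 × 0.1187 = $546.58
SDI: $4,867.56 × 0.018 = $87.62
State unemployment insurance (employee share): $4,867.56 × 0.0075 = $36.51
Social Security (OASDI): $4,867.56 × 0.07 = $340.73
Roth 401(k) contribution: $317.51
Total deductions = $262.85 + $184.19 + $546.58 + $87.62 + $36.51 + $340.73 + $317.51 = $1,775.99
Net pay = $4,867.56 − $1,775.99 = $3,091.57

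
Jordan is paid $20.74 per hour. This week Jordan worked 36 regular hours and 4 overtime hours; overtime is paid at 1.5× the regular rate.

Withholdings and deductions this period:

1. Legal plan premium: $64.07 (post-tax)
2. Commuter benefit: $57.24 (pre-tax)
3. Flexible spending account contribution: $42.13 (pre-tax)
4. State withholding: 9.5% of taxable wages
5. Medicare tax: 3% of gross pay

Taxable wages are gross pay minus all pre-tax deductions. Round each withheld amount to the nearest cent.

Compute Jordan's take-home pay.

Regular pay: 36 × $20.74 = $746.64
Overtime pay: 4 × $20.74 × 1.5 = $124.44
Gross pay = $746.64 + $124.44 = $871.08
Flexible spending account contribution: $42.13
Commuter benefit: $57.24
Pre-tax total = $42.13 + $57.24 = $99.37
Taxable wages = $871.08 − $99.37 = $771.71
State withholding: $771.71 × 0.095 = $73.31
Medicare tax: $871.08 × 0.03 = $26.13
Legal plan premium: $64.07
Total deductions = $42.13 + $57.24 + $73.31 + $26.13 + $64.07 = $262.88
Net pay = $871.08 − $262.88 = $608.20

$608.20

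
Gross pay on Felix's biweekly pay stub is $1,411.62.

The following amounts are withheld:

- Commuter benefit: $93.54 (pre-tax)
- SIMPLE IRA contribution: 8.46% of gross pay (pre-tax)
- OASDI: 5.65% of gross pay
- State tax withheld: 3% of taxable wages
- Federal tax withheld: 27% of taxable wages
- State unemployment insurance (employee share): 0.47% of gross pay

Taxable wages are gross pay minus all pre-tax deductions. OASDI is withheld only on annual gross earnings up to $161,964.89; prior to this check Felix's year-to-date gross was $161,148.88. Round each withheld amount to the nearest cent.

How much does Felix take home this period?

Commuter benefit: $93.54
SIMPLE IRA contribution: $1,411.62 × 0.0846 = $119.42
Pre-tax total = $93.54 + $119.42 = $212.96
Taxable wages = $1,411.62 − $212.96 = $1,198.66
State tax withheld: $1,198.66 × 0.03 = $35.96
Federal tax withheld: $1,198.66 × 0.27 = $323.64
OASDI: only $161,964.89 − $161,148.88 = $816.01 of this check is subject → $816.01 × 0.0565 = $46.10
State unemployment insurance (employee share): $1,411.62 × 0.0047 = $6.63
Total deductions = $93.54 + $119.42 + $35.96 + $323.64 + $46.10 + $6.63 = $625.29
Net pay = $1,411.62 − $625.29 = $786.33

$786.33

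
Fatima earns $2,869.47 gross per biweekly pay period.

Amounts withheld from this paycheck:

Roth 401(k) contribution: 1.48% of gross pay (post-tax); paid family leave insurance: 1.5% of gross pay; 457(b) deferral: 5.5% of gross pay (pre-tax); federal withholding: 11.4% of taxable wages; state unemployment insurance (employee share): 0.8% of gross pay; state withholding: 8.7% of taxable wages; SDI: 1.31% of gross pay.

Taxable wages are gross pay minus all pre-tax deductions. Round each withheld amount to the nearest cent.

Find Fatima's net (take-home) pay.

$2,020.55

457(b) deferral: $2,869.47 × 0.055 = $157.82
Taxable wages = $2,869.47 − $157.82 = $2,711.65
State withholding: $2,711.65 × 0.087 = $235.91
Federal withholding: $2,711.65 × 0.114 = $309.13
SDI: $2,869.47 × 0.0131 = $37.59
Paid family leave insurance: $2,869.47 × 0.015 = $43.04
State unemployment insurance (employee share): $2,869.47 × 0.008 = $22.96
Roth 401(k) contribution: $2,869.47 × 0.0148 = $42.47
Total deductions = $157.82 + $235.91 + $309.13 + $37.59 + $43.04 + $22.96 + $42.47 = $848.92
Net pay = $2,869.47 − $848.92 = $2,020.55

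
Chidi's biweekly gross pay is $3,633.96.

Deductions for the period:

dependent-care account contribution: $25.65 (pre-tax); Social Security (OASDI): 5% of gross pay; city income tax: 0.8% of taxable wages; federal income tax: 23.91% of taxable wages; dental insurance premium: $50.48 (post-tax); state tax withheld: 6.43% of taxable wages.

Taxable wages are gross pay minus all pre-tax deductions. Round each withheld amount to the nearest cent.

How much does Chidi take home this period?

$2,252.50

Dependent-care account contribution: $25.65
Taxable wages = $3,633.96 − $25.65 = $3,608.31
City income tax: $3,608.31 × 0.008 = $28.87
State tax withheld: $3,608.31 × 0.0643 = $232.01
Federal income tax: $3,608.31 × 0.2391 = $862.75
Social Security (OASDI): $3,633.96 × 0.05 = $181.70
Dental insurance premium: $50.48
Total deductions = $25.65 + $28.87 + $232.01 + $862.75 + $181.70 + $50.48 = $1,381.46
Net pay = $3,633.96 − $1,381.46 = $2,252.50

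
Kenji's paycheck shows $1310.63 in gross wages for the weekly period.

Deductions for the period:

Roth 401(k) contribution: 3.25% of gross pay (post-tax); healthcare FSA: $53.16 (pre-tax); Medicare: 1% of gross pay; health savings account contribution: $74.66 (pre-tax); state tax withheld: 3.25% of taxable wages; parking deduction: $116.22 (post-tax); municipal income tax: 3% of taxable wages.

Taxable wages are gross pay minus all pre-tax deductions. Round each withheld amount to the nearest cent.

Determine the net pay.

$936.96

Health savings account contribution: $74.66
Healthcare FSA: $53.16
Pre-tax total = $74.66 + $53.16 = $127.82
Taxable wages = $1310.63 − $127.82 = $1182.81
Municipal income tax: $1182.81 × 0.03 = $35.48
State tax withheld: $1182.81 × 0.0325 = $38.44
Medicare: $1310.63 × 0.01 = $13.11
Parking deduction: $116.22
Roth 401(k) contribution: $1310.63 × 0.0325 = $42.60
Total deductions = $74.66 + $53.16 + $35.48 + $38.44 + $13.11 + $116.22 + $42.60 = $373.67
Net pay = $1310.63 − $373.67 = $936.96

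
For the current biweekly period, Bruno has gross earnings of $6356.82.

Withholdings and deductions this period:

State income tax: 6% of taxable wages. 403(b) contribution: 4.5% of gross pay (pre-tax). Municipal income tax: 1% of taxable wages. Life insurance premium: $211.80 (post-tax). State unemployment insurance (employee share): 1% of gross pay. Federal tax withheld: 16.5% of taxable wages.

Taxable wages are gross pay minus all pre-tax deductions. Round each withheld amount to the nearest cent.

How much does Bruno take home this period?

403(b) contribution: $6356.82 × 0.045 = $286.06
Taxable wages = $6356.82 − $286.06 = $6070.76
Federal tax withheld: $6070.76 × 0.165 = $1001.68
Municipal income tax: $6070.76 × 0.01 = $60.71
State income tax: $6070.76 × 0.06 = $364.25
State unemployment insurance (employee share): $6356.82 × 0.01 = $63.57
Life insurance premium: $211.80
Total deductions = $286.06 + $1001.68 + $60.71 + $364.25 + $63.57 + $211.80 = $1988.07
Net pay = $6356.82 − $1988.07 = $4368.75

$4368.75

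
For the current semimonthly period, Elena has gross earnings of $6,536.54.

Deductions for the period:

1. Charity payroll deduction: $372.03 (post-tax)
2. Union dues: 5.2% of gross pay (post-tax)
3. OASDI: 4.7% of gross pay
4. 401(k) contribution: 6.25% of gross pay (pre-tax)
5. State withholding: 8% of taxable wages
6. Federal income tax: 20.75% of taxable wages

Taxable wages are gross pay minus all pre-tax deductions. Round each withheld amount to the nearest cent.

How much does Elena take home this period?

$3,347.06

401(k) contribution: $6,536.54 × 0.0625 = $408.53
Taxable wages = $6,536.54 − $408.53 = $6,128.01
State withholding: $6,128.01 × 0.08 = $490.24
Federal income tax: $6,128.01 × 0.2075 = $1,271.56
OASDI: $6,536.54 × 0.047 = $307.22
Charity payroll deduction: $372.03
Union dues: $6,536.54 × 0.052 = $339.90
Total deductions = $408.53 + $490.24 + $1,271.56 + $307.22 + $372.03 + $339.90 = $3,189.48
Net pay = $6,536.54 − $3,189.48 = $3,347.06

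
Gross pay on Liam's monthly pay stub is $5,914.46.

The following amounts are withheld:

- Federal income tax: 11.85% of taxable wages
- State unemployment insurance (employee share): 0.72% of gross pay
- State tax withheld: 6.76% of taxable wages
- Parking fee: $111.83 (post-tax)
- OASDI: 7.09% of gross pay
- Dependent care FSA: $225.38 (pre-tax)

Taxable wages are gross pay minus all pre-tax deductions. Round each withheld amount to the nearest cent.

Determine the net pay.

Dependent care FSA: $225.38
Taxable wages = $5,914.46 − $225.38 = $5,689.08
State tax withheld: $5,689.08 × 0.0676 = $384.58
Federal income tax: $5,689.08 × 0.1185 = $674.16
OASDI: $5,914.46 × 0.0709 = $419.34
State unemployment insurance (employee share): $5,914.46 × 0.0072 = $42.58
Parking fee: $111.83
Total deductions = $225.38 + $384.58 + $674.16 + $419.34 + $42.58 + $111.83 = $1,857.87
Net pay = $5,914.46 − $1,857.87 = $4,056.59

$4,056.59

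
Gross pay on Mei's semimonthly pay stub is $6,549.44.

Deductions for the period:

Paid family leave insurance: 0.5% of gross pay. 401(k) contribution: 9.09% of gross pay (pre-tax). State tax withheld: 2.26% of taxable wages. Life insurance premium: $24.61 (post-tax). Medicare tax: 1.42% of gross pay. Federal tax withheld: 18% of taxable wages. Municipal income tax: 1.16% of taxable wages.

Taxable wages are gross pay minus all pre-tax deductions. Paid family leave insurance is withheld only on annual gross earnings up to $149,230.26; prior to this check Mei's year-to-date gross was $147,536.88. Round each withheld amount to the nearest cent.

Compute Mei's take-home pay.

$4,552.65

401(k) contribution: $6,549.44 × 0.0909 = $595.34
Taxable wages = $6,549.44 − $595.34 = $5,954.10
State tax withheld: $5,954.10 × 0.0226 = $134.56
Municipal income tax: $5,954.10 × 0.0116 = $69.07
Federal tax withheld: $5,954.10 × 0.18 = $1,071.74
Medicare tax: $6,549.44 × 0.0142 = $93.00
Paid family leave insurance: only $149,230.26 − $147,536.88 = $1,693.38 of this check is subject → $1,693.38 × 0.005 = $8.47
Life insurance premium: $24.61
Total deductions = $595.34 + $134.56 + $69.07 + $1,071.74 + $93.00 + $8.47 + $24.61 = $1,996.79
Net pay = $6,549.44 − $1,996.79 = $4,552.65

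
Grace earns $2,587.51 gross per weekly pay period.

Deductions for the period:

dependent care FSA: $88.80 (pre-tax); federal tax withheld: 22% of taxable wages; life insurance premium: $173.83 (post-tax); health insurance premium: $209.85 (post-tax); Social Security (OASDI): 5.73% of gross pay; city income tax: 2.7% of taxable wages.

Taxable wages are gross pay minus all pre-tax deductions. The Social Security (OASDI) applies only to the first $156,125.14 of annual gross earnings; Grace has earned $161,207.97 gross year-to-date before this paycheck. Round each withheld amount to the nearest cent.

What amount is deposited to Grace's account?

$1,497.84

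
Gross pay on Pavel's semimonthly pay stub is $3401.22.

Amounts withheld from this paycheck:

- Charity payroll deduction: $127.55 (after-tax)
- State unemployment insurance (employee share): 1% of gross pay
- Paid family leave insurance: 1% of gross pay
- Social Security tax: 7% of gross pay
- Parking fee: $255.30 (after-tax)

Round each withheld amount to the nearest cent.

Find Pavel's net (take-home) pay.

$2712.26

State unemployment insurance (employee share): $3401.22 × 0.01 = $34.01
Social Security tax: $3401.22 × 0.07 = $238.09
Paid family leave insurance: $3401.22 × 0.01 = $34.01
Parking fee: $255.30
Charity payroll deduction: $127.55
Total deductions = $34.01 + $238.09 + $34.01 + $255.30 + $127.55 = $688.96
Net pay = $3401.22 − $688.96 = $2712.26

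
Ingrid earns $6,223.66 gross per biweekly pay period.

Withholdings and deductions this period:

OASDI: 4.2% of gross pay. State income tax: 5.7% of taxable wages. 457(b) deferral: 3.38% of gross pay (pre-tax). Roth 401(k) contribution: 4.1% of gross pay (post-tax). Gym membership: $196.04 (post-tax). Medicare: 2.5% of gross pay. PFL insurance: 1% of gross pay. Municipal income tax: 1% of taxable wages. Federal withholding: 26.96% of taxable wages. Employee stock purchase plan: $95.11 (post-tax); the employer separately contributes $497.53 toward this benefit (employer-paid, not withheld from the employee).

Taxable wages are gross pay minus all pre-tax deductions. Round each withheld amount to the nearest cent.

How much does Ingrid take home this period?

457(b) deferral: $6,223.66 × 0.0338 = $210.36
Taxable wages = $6,223.66 − $210.36 = $6,013.30
Federal withholding: $6,013.30 × 0.2696 = $1,621.19
Municipal income tax: $6,013.30 × 0.01 = $60.13
State income tax: $6,013.30 × 0.057 = $342.76
PFL insurance: $6,223.66 × 0.01 = $62.24
Medicare: $6,223.66 × 0.025 = $155.59
OASDI: $6,223.66 × 0.042 = $261.39
Roth 401(k) contribution: $6,223.66 × 0.041 = $255.17
Employee stock purchase plan: $95.11
Gym membership: $196.04
(Employer's $497.53 toward employee stock purchase plan is not withheld from the employee.)
Total deductions = $210.36 + $1,621.19 + $60.13 + $342.76 + $62.24 + $155.59 + $261.39 + $255.17 + $95.11 + $196.04 = $3,259.98
Net pay = $6,223.66 − $3,259.98 = $2,963.68

$2,963.68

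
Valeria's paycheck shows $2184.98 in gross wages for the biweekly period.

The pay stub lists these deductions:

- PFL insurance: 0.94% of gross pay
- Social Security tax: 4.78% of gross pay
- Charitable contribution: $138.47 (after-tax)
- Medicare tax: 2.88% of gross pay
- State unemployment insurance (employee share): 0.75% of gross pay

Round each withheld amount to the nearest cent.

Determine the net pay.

$1842.21

Social Security tax: $2184.98 × 0.0478 = $104.44
State unemployment insurance (employee share): $2184.98 × 0.0075 = $16.39
Medicare tax: $2184.98 × 0.0288 = $62.93
PFL insurance: $2184.98 × 0.0094 = $20.54
Charitable contribution: $138.47
Total deductions = $104.44 + $16.39 + $62.93 + $20.54 + $138.47 = $342.77
Net pay = $2184.98 − $342.77 = $1842.21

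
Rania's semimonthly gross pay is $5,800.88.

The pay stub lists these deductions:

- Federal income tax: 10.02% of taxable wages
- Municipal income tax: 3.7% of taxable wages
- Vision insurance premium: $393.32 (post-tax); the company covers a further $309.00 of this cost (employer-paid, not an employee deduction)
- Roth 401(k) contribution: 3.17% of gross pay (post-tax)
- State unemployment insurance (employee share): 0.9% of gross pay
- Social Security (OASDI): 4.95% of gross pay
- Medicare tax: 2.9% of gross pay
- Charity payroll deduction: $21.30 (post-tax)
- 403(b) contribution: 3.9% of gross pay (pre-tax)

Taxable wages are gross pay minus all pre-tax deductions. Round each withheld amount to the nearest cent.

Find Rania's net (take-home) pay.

$3,703.72

403(b) contribution: $5,800.88 × 0.039 = $226.23
Taxable wages = $5,800.88 − $226.23 = $5,574.65
Municipal income tax: $5,574.65 × 0.037 = $206.26
Federal income tax: $5,574.65 × 0.1002 = $558.58
State unemployment insurance (employee share): $5,800.88 × 0.009 = $52.21
Social Security (OASDI): $5,800.88 × 0.0495 = $287.14
Medicare tax: $5,800.88 × 0.029 = $168.23
Vision insurance premium: $393.32
Charity payroll deduction: $21.30
Roth 401(k) contribution: $5,800.88 × 0.0317 = $183.89
(Employer's $309.00 toward vision insurance premium is not withheld from the employee.)
Total deductions = $226.23 + $206.26 + $558.58 + $52.21 + $287.14 + $168.23 + $393.32 + $21.30 + $183.89 = $2,097.16
Net pay = $5,800.88 − $2,097.16 = $3,703.72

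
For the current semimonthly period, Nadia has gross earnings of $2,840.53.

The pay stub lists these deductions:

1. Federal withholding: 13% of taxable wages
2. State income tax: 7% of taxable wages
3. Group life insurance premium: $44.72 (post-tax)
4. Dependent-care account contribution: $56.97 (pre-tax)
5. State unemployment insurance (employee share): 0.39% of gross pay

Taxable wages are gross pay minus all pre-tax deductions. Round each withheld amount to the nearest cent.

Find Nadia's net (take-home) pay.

$2,171.05

Dependent-care account contribution: $56.97
Taxable wages = $2,840.53 − $56.97 = $2,783.56
State income tax: $2,783.56 × 0.07 = $194.85
Federal withholding: $2,783.56 × 0.13 = $361.86
State unemployment insurance (employee share): $2,840.53 × 0.0039 = $11.08
Group life insurance premium: $44.72
Total deductions = $56.97 + $194.85 + $361.86 + $11.08 + $44.72 = $669.48
Net pay = $2,840.53 − $669.48 = $2,171.05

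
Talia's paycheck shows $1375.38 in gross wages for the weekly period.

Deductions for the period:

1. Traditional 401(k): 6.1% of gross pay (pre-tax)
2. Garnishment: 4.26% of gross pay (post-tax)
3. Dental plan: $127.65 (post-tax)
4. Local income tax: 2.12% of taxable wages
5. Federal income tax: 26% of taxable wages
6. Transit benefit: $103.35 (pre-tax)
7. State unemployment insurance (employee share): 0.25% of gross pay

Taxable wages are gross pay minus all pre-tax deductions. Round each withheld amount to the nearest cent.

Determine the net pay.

Traditional 401(k): $1375.38 × 0.061 = $83.90
Transit benefit: $103.35
Pre-tax total = $83.90 + $103.35 = $187.25
Taxable wages = $1375.38 − $187.25 = $1188.13
Local income tax: $1188.13 × 0.0212 = $25.19
Federal income tax: $1188.13 × 0.26 = $308.91
State unemployment insurance (employee share): $1375.38 × 0.0025 = $3.44
Garnishment: $1375.38 × 0.0426 = $58.59
Dental plan: $127.65
Total deductions = $83.90 + $103.35 + $25.19 + $308.91 + $3.44 + $58.59 + $127.65 = $711.03
Net pay = $1375.38 − $711.03 = $664.35

$664.35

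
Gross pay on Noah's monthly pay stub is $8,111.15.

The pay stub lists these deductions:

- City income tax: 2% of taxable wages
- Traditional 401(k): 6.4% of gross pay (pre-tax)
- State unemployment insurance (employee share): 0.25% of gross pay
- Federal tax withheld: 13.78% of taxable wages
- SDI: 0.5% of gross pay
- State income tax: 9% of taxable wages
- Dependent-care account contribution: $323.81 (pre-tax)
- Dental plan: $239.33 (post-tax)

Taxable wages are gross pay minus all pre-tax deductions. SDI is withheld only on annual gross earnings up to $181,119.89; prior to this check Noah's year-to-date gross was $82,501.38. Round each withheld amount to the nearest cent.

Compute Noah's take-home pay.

$5,167.00

Traditional 401(k): $8,111.15 × 0.064 = $519.11
Dependent-care account contribution: $323.81
Pre-tax total = $519.11 + $323.81 = $842.92
Taxable wages = $8,111.15 − $842.92 = $7,268.23
City income tax: $7,268.23 × 0.02 = $145.36
State income tax: $7,268.23 × 0.09 = $654.14
Federal tax withheld: $7,268.23 × 0.1378 = $1,001.56
State unemployment insurance (employee share): $8,111.15 × 0.0025 = $20.28
SDI: cap not yet reached, full $8,111.15 is subject → $8,111.15 × 0.005 = $40.56
Dental plan: $239.33
Total deductions = $519.11 + $323.81 + $145.36 + $654.14 + $1,001.56 + $20.28 + $40.56 + $239.33 = $2,944.15
Net pay = $8,111.15 − $2,944.15 = $5,167.00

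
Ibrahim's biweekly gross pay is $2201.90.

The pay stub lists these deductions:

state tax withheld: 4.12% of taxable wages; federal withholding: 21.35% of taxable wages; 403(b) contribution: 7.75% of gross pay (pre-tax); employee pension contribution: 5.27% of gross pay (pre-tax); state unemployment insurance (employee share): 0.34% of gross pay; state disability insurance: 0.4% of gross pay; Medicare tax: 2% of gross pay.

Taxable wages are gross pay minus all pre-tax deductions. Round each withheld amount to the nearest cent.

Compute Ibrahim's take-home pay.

$1367.06

Employee pension contribution: $2201.90 × 0.0527 = $116.04
403(b) contribution: $2201.90 × 0.0775 = $170.65
Pre-tax total = $116.04 + $170.65 = $286.69
Taxable wages = $2201.90 − $286.69 = $1915.21
Federal withholding: $1915.21 × 0.2135 = $408.90
State tax withheld: $1915.21 × 0.0412 = $78.91
Medicare tax: $2201.90 × 0.02 = $44.04
State disability insurance: $2201.90 × 0.004 = $8.81
State unemployment insurance (employee share): $2201.90 × 0.0034 = $7.49
Total deductions = $116.04 + $170.65 + $408.90 + $78.91 + $44.04 + $8.81 + $7.49 = $834.84
Net pay = $2201.90 − $834.84 = $1367.06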